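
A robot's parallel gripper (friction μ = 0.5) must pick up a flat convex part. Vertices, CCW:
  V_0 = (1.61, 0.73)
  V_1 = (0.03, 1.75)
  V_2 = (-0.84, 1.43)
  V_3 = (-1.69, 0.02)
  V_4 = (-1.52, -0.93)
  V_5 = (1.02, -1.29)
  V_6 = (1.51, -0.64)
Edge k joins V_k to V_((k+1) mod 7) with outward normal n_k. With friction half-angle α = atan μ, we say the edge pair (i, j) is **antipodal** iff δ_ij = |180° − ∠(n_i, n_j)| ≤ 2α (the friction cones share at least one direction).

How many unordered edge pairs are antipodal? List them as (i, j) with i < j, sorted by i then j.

count = 8; pairs: (0,3), (0,4), (1,4), (1,5), (2,5), (2,6), (3,5), (3,6)

α = atan 0.5 = 26.57°;  2α = 53.13°
n_0 = (+0.5424, +0.8401)
n_1 = (-0.3452, +0.9385)
n_2 = (-0.8564, +0.5163)
n_3 = (-0.9844, -0.1761)
n_4 = (-0.1403, -0.9901)
n_5 = (+0.7985, -0.6020)
n_6 = (+0.9973, -0.0728)
  (0,1): δ = 126.96°  ·
  (0,2): δ = 88.24°  ·
  (0,3): δ = 47.01°  ✓
  (0,4): δ = 24.78°  ✓
  (0,5): δ = 85.83°  ·
  (0,6): δ = 118.67°  ·
  (1,2): δ = 141.28°  ·
  (1,3): δ = 100.05°  ·
  (1,4): δ = 28.26°  ✓
  (1,5): δ = 32.79°  ✓
  (1,6): δ = 65.63°  ·
  (2,3): δ = 138.77°  ·
  (2,4): δ = 66.98°  ·
  (2,5): δ = 5.93°  ✓
  (2,6): δ = 26.91°  ✓
  (3,4): δ = 108.21°  ·
  (3,5): δ = 47.16°  ✓
  (3,6): δ = 14.32°  ✓
  (4,5): δ = 118.94°  ·
  (4,6): δ = 86.11°  ·
  (5,6): δ = 147.16°  ·
antipodal pairs: 8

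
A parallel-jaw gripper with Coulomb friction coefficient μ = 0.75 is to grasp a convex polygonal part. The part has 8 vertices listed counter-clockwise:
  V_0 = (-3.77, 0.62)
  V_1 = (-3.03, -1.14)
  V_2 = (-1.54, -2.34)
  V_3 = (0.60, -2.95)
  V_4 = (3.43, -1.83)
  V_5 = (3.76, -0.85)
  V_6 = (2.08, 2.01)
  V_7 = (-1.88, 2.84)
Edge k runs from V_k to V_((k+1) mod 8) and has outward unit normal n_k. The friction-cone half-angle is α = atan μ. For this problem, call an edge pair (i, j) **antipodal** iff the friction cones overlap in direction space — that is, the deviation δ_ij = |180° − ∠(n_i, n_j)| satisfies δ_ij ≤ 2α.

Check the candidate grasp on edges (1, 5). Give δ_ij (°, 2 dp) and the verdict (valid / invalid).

α = atan 0.75 = 36.87°;  2α = 73.74°
edge 1: e_1 = (+1.49, -1.20);  n_1 = (-0.6272, -0.7788)
edge 5: e_5 = (-1.68, +2.86);  n_5 = (+0.8622, +0.5065)
∠(n_1, n_5) = 159.28°
δ = |180° − 159.28°| = 20.72°
20.72° ≤ 2α = 73.74°  →  valid

δ = 20.72°, valid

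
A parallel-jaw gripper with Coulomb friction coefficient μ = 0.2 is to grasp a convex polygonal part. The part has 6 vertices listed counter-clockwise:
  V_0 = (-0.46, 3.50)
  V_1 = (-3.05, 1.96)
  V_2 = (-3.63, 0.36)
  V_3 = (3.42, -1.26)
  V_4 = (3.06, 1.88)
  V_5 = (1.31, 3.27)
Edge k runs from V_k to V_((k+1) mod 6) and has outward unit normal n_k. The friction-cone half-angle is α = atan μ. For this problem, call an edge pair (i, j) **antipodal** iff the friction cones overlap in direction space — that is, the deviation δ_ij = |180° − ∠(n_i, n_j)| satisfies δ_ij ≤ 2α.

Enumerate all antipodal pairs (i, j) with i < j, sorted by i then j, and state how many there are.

α = atan 0.2 = 11.31°;  2α = 22.62°
n_0 = (-0.5111, +0.8595)
n_1 = (-0.9401, +0.3408)
n_2 = (-0.2240, -0.9746)
n_3 = (+0.9935, +0.1139)
n_4 = (+0.6220, +0.7830)
n_5 = (+0.1289, +0.9917)
  (0,1): δ = 140.66°  ·
  (0,2): δ = 43.68°  ·
  (0,3): δ = 65.80°  ·
  (0,4): δ = 110.80°  ·
  (0,5): δ = 141.86°  ·
  (1,2): δ = 83.02°  ·
  (1,3): δ = 26.47°  ·
  (1,4): δ = 71.47°  ·
  (1,5): δ = 102.52°  ·
  (2,3): δ = 70.52°  ·
  (2,4): δ = 25.52°  ·
  (2,5): δ = 5.54°  ✓
  (3,4): δ = 135.00°  ·
  (3,5): δ = 103.94°  ·
  (4,5): δ = 148.94°  ·
antipodal pairs: 1

count = 1; pairs: (2,5)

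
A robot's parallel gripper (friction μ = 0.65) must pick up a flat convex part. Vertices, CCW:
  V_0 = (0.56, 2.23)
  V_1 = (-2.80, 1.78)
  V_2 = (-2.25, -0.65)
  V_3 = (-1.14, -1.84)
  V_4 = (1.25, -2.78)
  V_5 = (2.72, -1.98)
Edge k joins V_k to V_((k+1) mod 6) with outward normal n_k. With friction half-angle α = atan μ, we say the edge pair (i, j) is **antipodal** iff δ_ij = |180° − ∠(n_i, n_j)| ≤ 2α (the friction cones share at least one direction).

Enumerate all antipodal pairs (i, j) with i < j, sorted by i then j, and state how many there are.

count = 6; pairs: (0,2), (0,3), (0,4), (1,5), (2,5), (3,5)

α = atan 0.65 = 33.02°;  2α = 66.05°
n_0 = (-0.1327, +0.9912)
n_1 = (-0.9753, -0.2208)
n_2 = (-0.7313, -0.6821)
n_3 = (-0.3660, -0.9306)
n_4 = (+0.4780, -0.8784)
n_5 = (+0.8897, +0.4565)
  (0,1): δ = 84.87°  ·
  (0,2): δ = 54.62°  ✓
  (0,3): δ = 29.10°  ✓
  (0,4): δ = 20.93°  ✓
  (0,5): δ = 109.53°  ·
  (1,2): δ = 149.75°  ·
  (1,3): δ = 124.22°  ·
  (1,4): δ = 74.20°  ·
  (1,5): δ = 14.41°  ✓
  (2,3): δ = 154.48°  ·
  (2,4): δ = 104.45°  ·
  (2,5): δ = 15.85°  ✓
  (3,4): δ = 129.97°  ·
  (3,5): δ = 41.37°  ✓
  (4,5): δ = 91.40°  ·
antipodal pairs: 6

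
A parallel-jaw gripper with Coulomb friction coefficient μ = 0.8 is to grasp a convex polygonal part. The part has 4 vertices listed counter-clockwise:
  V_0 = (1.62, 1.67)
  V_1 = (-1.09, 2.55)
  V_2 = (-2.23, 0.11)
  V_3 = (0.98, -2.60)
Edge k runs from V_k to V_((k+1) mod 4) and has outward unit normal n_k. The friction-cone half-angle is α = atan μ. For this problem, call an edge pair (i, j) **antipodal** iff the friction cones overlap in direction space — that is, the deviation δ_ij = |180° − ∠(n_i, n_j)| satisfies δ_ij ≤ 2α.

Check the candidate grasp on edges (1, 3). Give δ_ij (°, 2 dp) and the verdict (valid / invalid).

α = atan 0.8 = 38.66°;  2α = 77.32°
edge 1: e_1 = (-1.14, -2.44);  n_1 = (-0.9060, +0.4233)
edge 3: e_3 = (+0.64, +4.27);  n_3 = (+0.9890, -0.1482)
∠(n_1, n_3) = 163.48°
δ = |180° − 163.48°| = 16.52°
16.52° ≤ 2α = 77.32°  →  valid

δ = 16.52°, valid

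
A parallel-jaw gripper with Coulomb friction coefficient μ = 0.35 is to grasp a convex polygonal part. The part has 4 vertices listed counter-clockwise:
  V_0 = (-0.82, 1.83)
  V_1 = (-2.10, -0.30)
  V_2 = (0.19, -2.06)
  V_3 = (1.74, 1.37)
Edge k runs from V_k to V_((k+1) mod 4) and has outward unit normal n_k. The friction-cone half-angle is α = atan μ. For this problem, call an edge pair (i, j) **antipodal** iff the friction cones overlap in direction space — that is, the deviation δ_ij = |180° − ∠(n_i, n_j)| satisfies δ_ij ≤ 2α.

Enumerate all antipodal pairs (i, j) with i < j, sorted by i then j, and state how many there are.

α = atan 0.35 = 19.29°;  2α = 38.58°
n_0 = (-0.8571, +0.5151)
n_1 = (-0.6094, -0.7929)
n_2 = (+0.9113, -0.4118)
n_3 = (+0.1769, +0.9842)
  (0,1): δ = 96.54°  ·
  (0,2): δ = 6.69°  ✓
  (0,3): δ = 110.82°  ·
  (1,2): δ = 76.77°  ·
  (1,3): δ = 27.36°  ✓
  (2,3): δ = 75.87°  ·
antipodal pairs: 2

count = 2; pairs: (0,2), (1,3)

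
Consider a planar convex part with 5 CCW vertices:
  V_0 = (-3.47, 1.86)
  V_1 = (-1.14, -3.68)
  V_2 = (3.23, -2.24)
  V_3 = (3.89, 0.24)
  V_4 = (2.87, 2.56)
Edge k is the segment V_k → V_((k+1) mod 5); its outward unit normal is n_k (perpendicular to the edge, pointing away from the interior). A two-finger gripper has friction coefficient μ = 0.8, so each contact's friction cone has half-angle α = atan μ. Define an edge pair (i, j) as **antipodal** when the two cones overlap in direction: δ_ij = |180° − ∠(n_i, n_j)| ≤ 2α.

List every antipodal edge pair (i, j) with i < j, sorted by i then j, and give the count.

count = 5; pairs: (0,2), (0,3), (0,4), (1,4), (2,4)

α = atan 0.8 = 38.66°;  2α = 77.32°
n_0 = (-0.9218, -0.3877)
n_1 = (+0.3130, -0.9498)
n_2 = (+0.9664, -0.2572)
n_3 = (+0.9154, +0.4025)
n_4 = (-0.1097, +0.9940)
  (0,1): δ = 94.57°  ·
  (0,2): δ = 37.71°  ✓
  (0,3): δ = 0.92°  ✓
  (0,4): δ = 73.49°  ✓
  (1,2): δ = 123.14°  ·
  (1,3): δ = 84.51°  ·
  (1,4): δ = 11.94°  ✓
  (2,3): δ = 141.36°  ·
  (2,4): δ = 68.80°  ✓
  (3,4): δ = 107.43°  ·
antipodal pairs: 5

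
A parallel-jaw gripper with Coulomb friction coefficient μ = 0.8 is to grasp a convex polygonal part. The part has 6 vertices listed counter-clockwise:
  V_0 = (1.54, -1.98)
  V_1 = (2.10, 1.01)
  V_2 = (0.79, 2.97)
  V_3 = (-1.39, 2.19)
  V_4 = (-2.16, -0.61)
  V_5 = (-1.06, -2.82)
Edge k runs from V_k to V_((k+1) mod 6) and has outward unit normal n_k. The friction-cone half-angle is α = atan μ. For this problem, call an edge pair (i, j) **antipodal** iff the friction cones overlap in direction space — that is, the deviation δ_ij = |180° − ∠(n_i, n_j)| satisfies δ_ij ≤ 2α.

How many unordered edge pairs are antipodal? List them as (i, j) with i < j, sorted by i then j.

α = atan 0.8 = 38.66°;  2α = 77.32°
n_0 = (+0.9829, -0.1841)
n_1 = (+0.8314, +0.5557)
n_2 = (-0.3369, +0.9415)
n_3 = (-0.9642, +0.2652)
n_4 = (-0.8952, -0.4456)
n_5 = (+0.3074, -0.9516)
  (0,1): δ = 135.63°  ·
  (0,2): δ = 59.70°  ✓
  (0,3): δ = 4.77°  ✓
  (0,4): δ = 37.07°  ✓
  (0,5): δ = 118.51°  ·
  (1,2): δ = 104.07°  ·
  (1,3): δ = 49.13°  ✓
  (1,4): δ = 7.30°  ✓
  (1,5): δ = 74.15°  ✓
  (2,3): δ = 125.06°  ·
  (2,4): δ = 83.23°  ·
  (2,5): δ = 1.78°  ✓
  (3,4): δ = 138.16°  ·
  (3,5): δ = 56.72°  ✓
  (4,5): δ = 98.56°  ·
antipodal pairs: 8

count = 8; pairs: (0,2), (0,3), (0,4), (1,3), (1,4), (1,5), (2,5), (3,5)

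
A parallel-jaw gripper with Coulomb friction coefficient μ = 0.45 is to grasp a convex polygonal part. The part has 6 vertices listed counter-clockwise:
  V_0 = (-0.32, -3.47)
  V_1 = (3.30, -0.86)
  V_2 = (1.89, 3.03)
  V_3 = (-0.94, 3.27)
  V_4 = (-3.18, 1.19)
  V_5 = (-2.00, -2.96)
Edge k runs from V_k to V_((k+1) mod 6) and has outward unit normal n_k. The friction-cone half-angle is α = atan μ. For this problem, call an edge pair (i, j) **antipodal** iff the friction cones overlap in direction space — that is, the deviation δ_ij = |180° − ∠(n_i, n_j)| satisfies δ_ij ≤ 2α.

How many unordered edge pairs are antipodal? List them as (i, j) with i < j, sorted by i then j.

α = atan 0.45 = 24.23°;  2α = 48.46°
n_0 = (+0.5848, -0.8112)
n_1 = (+0.9401, +0.3408)
n_2 = (+0.0845, +0.9964)
n_3 = (-0.6805, +0.7328)
n_4 = (-0.9619, -0.2735)
n_5 = (-0.2905, -0.9569)
  (0,1): δ = 105.87°  ·
  (0,2): δ = 40.64°  ✓
  (0,3): δ = 7.09°  ✓
  (0,4): δ = 70.08°  ·
  (0,5): δ = 127.32°  ·
  (1,2): δ = 114.77°  ·
  (1,3): δ = 67.05°  ·
  (1,4): δ = 4.05°  ✓
  (1,5): δ = 53.19°  ·
  (2,3): δ = 132.27°  ·
  (2,4): δ = 69.28°  ·
  (2,5): δ = 12.04°  ✓
  (3,4): δ = 117.01°  ·
  (3,5): δ = 59.77°  ·
  (4,5): δ = 122.76°  ·
antipodal pairs: 4

count = 4; pairs: (0,2), (0,3), (1,4), (2,5)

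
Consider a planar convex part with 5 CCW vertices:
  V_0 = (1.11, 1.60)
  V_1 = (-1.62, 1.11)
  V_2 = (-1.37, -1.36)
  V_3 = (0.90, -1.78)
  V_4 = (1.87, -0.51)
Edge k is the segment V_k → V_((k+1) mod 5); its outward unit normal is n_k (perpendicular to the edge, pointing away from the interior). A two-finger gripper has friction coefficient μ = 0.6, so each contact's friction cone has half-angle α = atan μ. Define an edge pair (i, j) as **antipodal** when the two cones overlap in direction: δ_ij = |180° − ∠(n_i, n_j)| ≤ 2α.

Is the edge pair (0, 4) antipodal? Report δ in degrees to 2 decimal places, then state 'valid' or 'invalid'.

δ = 99.63°, invalid

α = atan 0.6 = 30.96°;  2α = 61.93°
edge 0: e_0 = (-2.73, -0.49);  n_0 = (-0.1767, +0.9843)
edge 4: e_4 = (-0.76, +2.11);  n_4 = (+0.9408, +0.3389)
∠(n_0, n_4) = 80.37°
δ = |180° − 80.37°| = 99.63°
99.63° > 2α = 61.93°  →  invalid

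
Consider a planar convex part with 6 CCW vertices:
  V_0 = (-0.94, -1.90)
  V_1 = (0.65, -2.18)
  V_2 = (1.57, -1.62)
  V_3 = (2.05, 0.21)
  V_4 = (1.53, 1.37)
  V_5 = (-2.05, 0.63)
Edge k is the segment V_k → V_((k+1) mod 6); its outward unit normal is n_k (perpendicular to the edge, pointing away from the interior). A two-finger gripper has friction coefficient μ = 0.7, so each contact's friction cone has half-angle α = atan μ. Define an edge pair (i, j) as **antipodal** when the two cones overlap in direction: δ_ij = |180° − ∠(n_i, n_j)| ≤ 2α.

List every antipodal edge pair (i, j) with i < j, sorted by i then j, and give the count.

α = atan 0.7 = 34.99°;  2α = 69.98°
n_0 = (-0.1734, -0.9848)
n_1 = (+0.5199, -0.8542)
n_2 = (+0.9673, -0.2537)
n_3 = (+0.9125, +0.4091)
n_4 = (-0.2024, +0.9793)
n_5 = (-0.9157, -0.4018)
  (0,1): δ = 138.68°  ·
  (0,2): δ = 94.71°  ·
  (0,3): δ = 55.87°  ✓
  (0,4): δ = 21.67°  ✓
  (0,5): δ = 123.68°  ·
  (1,2): δ = 136.03°  ·
  (1,3): δ = 97.18°  ·
  (1,4): δ = 19.65°  ✓
  (1,5): δ = 82.36°  ·
  (2,3): δ = 141.16°  ·
  (2,4): δ = 63.62°  ✓
  (2,5): δ = 38.39°  ✓
  (3,4): δ = 102.47°  ·
  (3,5): δ = 0.46°  ✓
  (4,5): δ = 77.99°  ·
antipodal pairs: 6

count = 6; pairs: (0,3), (0,4), (1,4), (2,4), (2,5), (3,5)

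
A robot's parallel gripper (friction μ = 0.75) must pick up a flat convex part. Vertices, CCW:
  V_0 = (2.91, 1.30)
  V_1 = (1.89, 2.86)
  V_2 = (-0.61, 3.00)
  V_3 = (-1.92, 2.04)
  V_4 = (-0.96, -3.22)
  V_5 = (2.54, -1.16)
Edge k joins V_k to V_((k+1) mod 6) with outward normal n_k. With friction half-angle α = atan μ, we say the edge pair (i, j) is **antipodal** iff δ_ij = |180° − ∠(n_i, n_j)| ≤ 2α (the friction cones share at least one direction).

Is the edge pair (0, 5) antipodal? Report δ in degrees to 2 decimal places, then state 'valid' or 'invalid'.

α = atan 0.75 = 36.87°;  2α = 73.74°
edge 0: e_0 = (-1.02, +1.56);  n_0 = (+0.8370, +0.5472)
edge 5: e_5 = (+0.37, +2.46);  n_5 = (+0.9889, -0.1487)
∠(n_0, n_5) = 41.73°
δ = |180° − 41.73°| = 138.27°
138.27° > 2α = 73.74°  →  invalid

δ = 138.27°, invalid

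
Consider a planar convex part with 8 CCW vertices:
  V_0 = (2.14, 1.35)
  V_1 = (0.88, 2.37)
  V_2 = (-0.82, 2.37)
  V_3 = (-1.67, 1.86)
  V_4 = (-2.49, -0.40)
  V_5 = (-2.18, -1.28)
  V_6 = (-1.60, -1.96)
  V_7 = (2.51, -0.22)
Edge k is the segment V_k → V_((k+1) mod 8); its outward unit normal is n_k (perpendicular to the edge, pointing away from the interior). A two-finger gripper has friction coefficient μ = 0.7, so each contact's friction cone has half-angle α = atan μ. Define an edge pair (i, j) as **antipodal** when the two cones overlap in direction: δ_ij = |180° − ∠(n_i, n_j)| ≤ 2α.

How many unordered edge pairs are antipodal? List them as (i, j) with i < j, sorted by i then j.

count = 10; pairs: (0,4), (0,5), (0,6), (1,5), (1,6), (2,6), (3,6), (3,7), (4,7), (5,7)

α = atan 0.7 = 34.99°;  2α = 69.98°
n_0 = (+0.6292, +0.7772)
n_1 = (+0.0000, +1.0000)
n_2 = (-0.5145, +0.8575)
n_3 = (-0.9400, +0.3411)
n_4 = (-0.9432, -0.3323)
n_5 = (-0.7608, -0.6489)
n_6 = (+0.3899, -0.9209)
n_7 = (+0.9733, +0.2294)
  (0,1): δ = 141.01°  ·
  (0,2): δ = 110.05°  ·
  (0,3): δ = 70.95°  ·
  (0,4): δ = 31.60°  ✓
  (0,5): δ = 10.55°  ✓
  (0,6): δ = 61.94°  ✓
  (0,7): δ = 142.25°  ·
  (1,2): δ = 149.04°  ·
  (1,3): δ = 109.94°  ·
  (1,4): δ = 70.59°  ·
  (1,5): δ = 49.54°  ✓
  (1,6): δ = 22.95°  ✓
  (1,7): δ = 103.26°  ·
  (2,3): δ = 140.91°  ·
  (2,4): δ = 101.56°  ·
  (2,5): δ = 80.50°  ·
  (2,6): δ = 8.02°  ✓
  (2,7): δ = 72.30°  ·
  (3,4): δ = 140.65°  ·
  (3,5): δ = 119.60°  ·
  (3,6): δ = 47.11°  ✓
  (3,7): δ = 33.20°  ✓
  (4,5): δ = 158.94°  ·
  (4,6): δ = 86.46°  ·
  (4,7): δ = 6.15°  ✓
  (5,6): δ = 107.52°  ·
  (5,7): δ = 27.20°  ✓
  (6,7): δ = 99.68°  ·
antipodal pairs: 10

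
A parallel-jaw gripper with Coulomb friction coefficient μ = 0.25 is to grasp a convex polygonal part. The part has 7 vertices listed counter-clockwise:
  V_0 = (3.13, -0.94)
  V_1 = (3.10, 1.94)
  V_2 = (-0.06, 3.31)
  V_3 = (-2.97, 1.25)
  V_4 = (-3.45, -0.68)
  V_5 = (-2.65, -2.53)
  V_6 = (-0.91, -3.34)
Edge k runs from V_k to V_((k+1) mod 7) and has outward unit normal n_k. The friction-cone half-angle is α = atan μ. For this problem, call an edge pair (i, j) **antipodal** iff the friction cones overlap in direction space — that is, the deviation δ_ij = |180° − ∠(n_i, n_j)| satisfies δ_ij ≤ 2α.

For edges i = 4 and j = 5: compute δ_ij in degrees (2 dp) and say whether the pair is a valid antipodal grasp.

δ = 138.35°, invalid

α = atan 0.25 = 14.04°;  2α = 28.07°
edge 4: e_4 = (+0.80, -1.85);  n_4 = (-0.9179, -0.3969)
edge 5: e_5 = (+1.74, -0.81);  n_5 = (-0.4220, -0.9066)
∠(n_4, n_5) = 41.65°
δ = |180° − 41.65°| = 138.35°
138.35° > 2α = 28.07°  →  invalid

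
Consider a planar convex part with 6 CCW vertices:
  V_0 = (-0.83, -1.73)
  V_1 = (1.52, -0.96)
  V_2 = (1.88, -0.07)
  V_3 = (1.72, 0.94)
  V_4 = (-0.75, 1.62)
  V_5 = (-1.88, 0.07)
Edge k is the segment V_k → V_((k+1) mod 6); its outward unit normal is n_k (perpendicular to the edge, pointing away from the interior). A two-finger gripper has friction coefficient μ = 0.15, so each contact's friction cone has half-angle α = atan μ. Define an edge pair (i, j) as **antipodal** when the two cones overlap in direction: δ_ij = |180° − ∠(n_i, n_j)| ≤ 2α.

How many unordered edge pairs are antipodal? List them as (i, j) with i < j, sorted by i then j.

count = 1; pairs: (1,4)

α = atan 0.15 = 8.53°;  2α = 17.06°
n_0 = (+0.3114, -0.9503)
n_1 = (+0.9270, -0.3750)
n_2 = (+0.9877, +0.1565)
n_3 = (+0.2654, +0.9641)
n_4 = (-0.8081, +0.5891)
n_5 = (-0.8638, -0.5039)
  (0,1): δ = 130.16°  ·
  (0,2): δ = 99.14°  ·
  (0,3): δ = 33.53°  ·
  (0,4): δ = 35.76°  ·
  (0,5): δ = 102.11°  ·
  (1,2): δ = 148.98°  ·
  (1,3): δ = 83.37°  ·
  (1,4): δ = 14.07°  ✓
  (1,5): δ = 52.28°  ·
  (2,3): δ = 114.39°  ·
  (2,4): δ = 45.10°  ·
  (2,5): δ = 21.25°  ·
  (3,4): δ = 110.70°  ·
  (3,5): δ = 44.35°  ·
  (4,5): δ = 113.65°  ·
antipodal pairs: 1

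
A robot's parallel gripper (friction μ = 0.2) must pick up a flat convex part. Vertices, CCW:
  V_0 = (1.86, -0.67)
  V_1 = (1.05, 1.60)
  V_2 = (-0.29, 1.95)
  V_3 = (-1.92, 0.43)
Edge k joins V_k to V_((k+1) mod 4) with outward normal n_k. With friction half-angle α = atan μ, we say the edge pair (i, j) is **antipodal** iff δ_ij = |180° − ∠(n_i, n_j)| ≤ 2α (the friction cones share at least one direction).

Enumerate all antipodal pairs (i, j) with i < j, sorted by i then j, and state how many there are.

α = atan 0.2 = 11.31°;  2α = 22.62°
n_0 = (+0.9418, +0.3361)
n_1 = (+0.2527, +0.9675)
n_2 = (-0.6820, +0.7314)
n_3 = (-0.2794, -0.9602)
  (0,1): δ = 124.28°  ·
  (0,2): δ = 66.64°  ·
  (0,3): δ = 54.14°  ·
  (1,2): δ = 122.36°  ·
  (1,3): δ = 1.59°  ✓
  (2,3): δ = 59.23°  ·
antipodal pairs: 1

count = 1; pairs: (1,3)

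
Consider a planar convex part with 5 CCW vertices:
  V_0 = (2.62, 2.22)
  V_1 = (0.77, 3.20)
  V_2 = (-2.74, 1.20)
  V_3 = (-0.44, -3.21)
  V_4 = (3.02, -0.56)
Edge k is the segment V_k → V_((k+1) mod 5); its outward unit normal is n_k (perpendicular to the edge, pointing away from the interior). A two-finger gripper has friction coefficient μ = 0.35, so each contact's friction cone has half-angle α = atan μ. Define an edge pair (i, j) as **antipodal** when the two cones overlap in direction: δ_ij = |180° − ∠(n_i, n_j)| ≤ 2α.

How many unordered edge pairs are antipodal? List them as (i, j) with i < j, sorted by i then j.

α = atan 0.35 = 19.29°;  2α = 38.58°
n_0 = (+0.4681, +0.8837)
n_1 = (-0.4951, +0.8689)
n_2 = (-0.8867, -0.4624)
n_3 = (+0.6080, -0.7939)
n_4 = (+0.9898, +0.1424)
  (0,1): δ = 122.41°  ·
  (0,2): δ = 34.54°  ✓
  (0,3): δ = 65.36°  ·
  (0,4): δ = 126.10°  ·
  (1,2): δ = 92.13°  ·
  (1,3): δ = 7.77°  ✓
  (1,4): δ = 68.51°  ·
  (2,3): δ = 80.10°  ·
  (2,4): δ = 19.36°  ✓
  (3,4): δ = 119.26°  ·
antipodal pairs: 3

count = 3; pairs: (0,2), (1,3), (2,4)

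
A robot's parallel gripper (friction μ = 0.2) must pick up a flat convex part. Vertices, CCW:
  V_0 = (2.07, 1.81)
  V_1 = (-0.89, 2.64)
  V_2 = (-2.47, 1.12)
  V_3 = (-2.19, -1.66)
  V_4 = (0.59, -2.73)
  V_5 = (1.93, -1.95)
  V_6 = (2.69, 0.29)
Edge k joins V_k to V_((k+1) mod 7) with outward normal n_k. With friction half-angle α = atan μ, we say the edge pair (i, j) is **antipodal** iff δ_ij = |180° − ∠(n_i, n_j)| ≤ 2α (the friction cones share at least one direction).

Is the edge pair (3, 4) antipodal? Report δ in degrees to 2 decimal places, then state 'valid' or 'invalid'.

δ = 128.75°, invalid

α = atan 0.2 = 11.31°;  2α = 22.62°
edge 3: e_3 = (+2.78, -1.07);  n_3 = (-0.3592, -0.9333)
edge 4: e_4 = (+1.34, +0.78);  n_4 = (+0.5031, -0.8642)
∠(n_3, n_4) = 51.25°
δ = |180° − 51.25°| = 128.75°
128.75° > 2α = 22.62°  →  invalid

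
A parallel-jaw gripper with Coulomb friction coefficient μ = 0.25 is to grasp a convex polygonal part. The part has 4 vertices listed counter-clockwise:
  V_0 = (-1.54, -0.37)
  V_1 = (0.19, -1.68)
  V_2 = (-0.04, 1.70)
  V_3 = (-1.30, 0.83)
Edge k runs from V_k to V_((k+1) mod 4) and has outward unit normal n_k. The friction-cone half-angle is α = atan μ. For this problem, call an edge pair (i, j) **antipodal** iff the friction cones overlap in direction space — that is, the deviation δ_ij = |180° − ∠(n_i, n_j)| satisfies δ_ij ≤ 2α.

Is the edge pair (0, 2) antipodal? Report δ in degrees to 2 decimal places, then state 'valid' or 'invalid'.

α = atan 0.25 = 14.04°;  2α = 28.07°
edge 0: e_0 = (+1.73, -1.31);  n_0 = (-0.6037, -0.7972)
edge 2: e_2 = (-1.26, -0.87);  n_2 = (-0.5682, +0.8229)
∠(n_0, n_2) = 108.24°
δ = |180° − 108.24°| = 71.76°
71.76° > 2α = 28.07°  →  invalid

δ = 71.76°, invalid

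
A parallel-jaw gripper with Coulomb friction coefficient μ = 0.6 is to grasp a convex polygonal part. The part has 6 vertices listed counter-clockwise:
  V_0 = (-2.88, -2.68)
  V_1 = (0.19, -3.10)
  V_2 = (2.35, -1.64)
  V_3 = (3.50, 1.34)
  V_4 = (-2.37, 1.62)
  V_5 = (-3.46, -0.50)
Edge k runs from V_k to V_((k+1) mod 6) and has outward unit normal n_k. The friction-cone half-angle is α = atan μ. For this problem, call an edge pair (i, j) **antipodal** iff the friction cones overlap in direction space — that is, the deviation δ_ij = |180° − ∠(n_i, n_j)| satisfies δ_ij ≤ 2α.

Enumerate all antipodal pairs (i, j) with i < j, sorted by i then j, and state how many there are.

count = 5; pairs: (0,3), (1,3), (1,4), (2,4), (2,5)

α = atan 0.6 = 30.96°;  2α = 61.93°
n_0 = (-0.1355, -0.9908)
n_1 = (+0.5600, -0.8285)
n_2 = (+0.9329, -0.3600)
n_3 = (+0.0476, +0.9989)
n_4 = (-0.8893, +0.4573)
n_5 = (-0.9664, -0.2571)
  (0,1): δ = 138.15°  ·
  (0,2): δ = 103.31°  ·
  (0,3): δ = 5.06°  ✓
  (0,4): δ = 70.58°  ·
  (0,5): δ = 112.69°  ·
  (1,2): δ = 145.16°  ·
  (1,3): δ = 36.79°  ✓
  (1,4): δ = 28.73°  ✓
  (1,5): δ = 70.84°  ·
  (2,3): δ = 71.63°  ·
  (2,4): δ = 6.11°  ✓
  (2,5): δ = 36.00°  ✓
  (3,4): δ = 114.48°  ·
  (3,5): δ = 72.37°  ·
  (4,5): δ = 137.89°  ·
antipodal pairs: 5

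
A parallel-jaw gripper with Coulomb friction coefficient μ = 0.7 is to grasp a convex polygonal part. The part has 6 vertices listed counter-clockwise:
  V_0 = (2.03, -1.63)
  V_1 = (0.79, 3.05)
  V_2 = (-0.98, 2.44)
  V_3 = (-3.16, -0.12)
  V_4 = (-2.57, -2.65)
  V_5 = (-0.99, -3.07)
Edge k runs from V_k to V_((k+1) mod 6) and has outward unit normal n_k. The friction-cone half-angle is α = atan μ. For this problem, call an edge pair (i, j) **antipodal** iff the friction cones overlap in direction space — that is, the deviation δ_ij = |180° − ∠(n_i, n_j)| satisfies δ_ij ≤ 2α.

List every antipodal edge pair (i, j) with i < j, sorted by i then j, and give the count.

α = atan 0.7 = 34.99°;  2α = 69.98°
n_0 = (+0.9666, +0.2561)
n_1 = (-0.3258, +0.9454)
n_2 = (-0.7614, +0.6483)
n_3 = (-0.9739, -0.2271)
n_4 = (-0.2569, -0.9664)
n_5 = (+0.4304, -0.9026)
  (0,1): δ = 85.82°  ·
  (0,2): δ = 55.26°  ✓
  (0,3): δ = 1.71°  ✓
  (0,4): δ = 60.27°  ✓
  (0,5): δ = 100.65°  ·
  (1,2): δ = 149.43°  ·
  (1,3): δ = 95.89°  ·
  (1,4): δ = 33.90°  ✓
  (1,5): δ = 6.48°  ✓
  (2,3): δ = 126.46°  ·
  (2,4): δ = 64.47°  ✓
  (2,5): δ = 24.09°  ✓
  (3,4): δ = 118.01°  ·
  (3,5): δ = 77.63°  ·
  (4,5): δ = 139.62°  ·
antipodal pairs: 7

count = 7; pairs: (0,2), (0,3), (0,4), (1,4), (1,5), (2,4), (2,5)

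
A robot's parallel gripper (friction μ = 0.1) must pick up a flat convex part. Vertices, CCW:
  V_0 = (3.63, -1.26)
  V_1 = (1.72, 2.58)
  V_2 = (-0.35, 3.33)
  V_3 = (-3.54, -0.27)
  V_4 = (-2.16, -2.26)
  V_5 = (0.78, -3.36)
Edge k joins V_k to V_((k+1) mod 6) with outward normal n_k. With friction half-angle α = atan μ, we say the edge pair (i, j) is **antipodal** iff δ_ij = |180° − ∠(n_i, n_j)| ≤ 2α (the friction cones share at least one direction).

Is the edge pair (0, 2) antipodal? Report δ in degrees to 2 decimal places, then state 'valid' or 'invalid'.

δ = 67.99°, invalid

α = atan 0.1 = 5.71°;  2α = 11.42°
edge 0: e_0 = (-1.91, +3.84);  n_0 = (+0.8954, +0.4453)
edge 2: e_2 = (-3.19, -3.60);  n_2 = (-0.7484, +0.6632)
∠(n_0, n_2) = 112.01°
δ = |180° − 112.01°| = 67.99°
67.99° > 2α = 11.42°  →  invalid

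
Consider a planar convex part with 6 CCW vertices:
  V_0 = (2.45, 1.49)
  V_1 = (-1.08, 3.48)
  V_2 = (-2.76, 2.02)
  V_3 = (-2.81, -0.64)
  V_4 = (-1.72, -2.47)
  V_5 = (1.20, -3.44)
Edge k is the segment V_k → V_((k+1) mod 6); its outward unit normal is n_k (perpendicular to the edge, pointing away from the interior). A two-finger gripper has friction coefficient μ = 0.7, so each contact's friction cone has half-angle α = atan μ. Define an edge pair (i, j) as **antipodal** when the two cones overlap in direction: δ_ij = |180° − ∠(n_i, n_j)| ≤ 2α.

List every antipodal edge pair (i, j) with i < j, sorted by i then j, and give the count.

count = 7; pairs: (0,2), (0,3), (0,4), (1,4), (1,5), (2,5), (3,5)

α = atan 0.7 = 34.99°;  2α = 69.98°
n_0 = (+0.4911, +0.8711)
n_1 = (-0.6560, +0.7548)
n_2 = (-0.9998, +0.0188)
n_3 = (-0.8591, -0.5117)
n_4 = (-0.3153, -0.9490)
n_5 = (+0.9693, -0.2458)
  (0,1): δ = 109.60°  ·
  (0,2): δ = 61.67°  ✓
  (0,3): δ = 29.81°  ✓
  (0,4): δ = 11.04°  ✓
  (0,5): δ = 105.18°  ·
  (1,2): δ = 132.07°  ·
  (1,3): δ = 100.21°  ·
  (1,4): δ = 59.37°  ✓
  (1,5): δ = 34.78°  ✓
  (2,3): δ = 148.14°  ·
  (2,4): δ = 107.30°  ·
  (2,5): δ = 13.15°  ✓
  (3,4): δ = 139.16°  ·
  (3,5): δ = 45.01°  ✓
  (4,5): δ = 85.85°  ·
antipodal pairs: 7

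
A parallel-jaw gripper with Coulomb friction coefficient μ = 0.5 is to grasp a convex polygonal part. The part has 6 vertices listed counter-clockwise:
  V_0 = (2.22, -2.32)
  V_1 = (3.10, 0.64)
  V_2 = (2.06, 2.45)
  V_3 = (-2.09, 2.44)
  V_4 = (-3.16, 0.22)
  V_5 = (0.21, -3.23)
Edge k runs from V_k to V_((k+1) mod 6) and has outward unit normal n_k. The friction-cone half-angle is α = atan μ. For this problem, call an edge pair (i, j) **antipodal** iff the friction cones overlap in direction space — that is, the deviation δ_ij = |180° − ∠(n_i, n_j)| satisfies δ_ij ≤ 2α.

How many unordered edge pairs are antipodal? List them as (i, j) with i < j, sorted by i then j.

count = 5; pairs: (0,3), (1,4), (2,4), (2,5), (3,5)

α = atan 0.5 = 26.57°;  2α = 53.13°
n_0 = (+0.9585, -0.2850)
n_1 = (+0.8671, +0.4982)
n_2 = (-0.0024, +1.0000)
n_3 = (-0.9008, +0.4342)
n_4 = (-0.7154, -0.6988)
n_5 = (+0.4124, -0.9110)
  (0,1): δ = 133.56°  ·
  (0,2): δ = 73.30°  ·
  (0,3): δ = 9.18°  ✓
  (0,4): δ = 60.89°  ·
  (0,5): δ = 130.92°  ·
  (1,2): δ = 119.74°  ·
  (1,3): δ = 55.61°  ·
  (1,4): δ = 14.45°  ✓
  (1,5): δ = 84.48°  ·
  (2,3): δ = 115.87°  ·
  (2,4): δ = 45.81°  ✓
  (2,5): δ = 24.22°  ✓
  (3,4): δ = 109.94°  ·
  (3,5): δ = 39.91°  ✓
  (4,5): δ = 109.97°  ·
antipodal pairs: 5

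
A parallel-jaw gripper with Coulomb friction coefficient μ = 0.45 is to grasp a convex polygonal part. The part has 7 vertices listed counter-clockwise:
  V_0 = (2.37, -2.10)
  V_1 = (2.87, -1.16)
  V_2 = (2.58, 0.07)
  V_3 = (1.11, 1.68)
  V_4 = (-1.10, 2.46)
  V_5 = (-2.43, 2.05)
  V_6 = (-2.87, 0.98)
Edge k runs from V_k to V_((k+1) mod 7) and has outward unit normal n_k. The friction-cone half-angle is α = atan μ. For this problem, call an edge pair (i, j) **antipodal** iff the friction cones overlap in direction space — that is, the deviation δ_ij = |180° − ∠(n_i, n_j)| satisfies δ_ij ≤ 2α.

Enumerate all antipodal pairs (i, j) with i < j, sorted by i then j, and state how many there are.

count = 7; pairs: (0,4), (0,5), (1,5), (1,6), (2,6), (3,6), (4,6)

α = atan 0.45 = 24.23°;  2α = 48.46°
n_0 = (+0.8829, -0.4696)
n_1 = (+0.9733, +0.2295)
n_2 = (+0.7385, +0.6743)
n_3 = (+0.3328, +0.9430)
n_4 = (-0.2946, +0.9556)
n_5 = (-0.9249, +0.3803)
n_6 = (-0.5067, -0.8621)
  (0,1): δ = 138.72°  ·
  (0,2): δ = 109.59°  ·
  (0,3): δ = 81.43°  ·
  (0,4): δ = 44.86°  ✓
  (0,5): δ = 5.66°  ✓
  (0,6): δ = 87.56°  ·
  (1,2): δ = 150.87°  ·
  (1,3): δ = 122.71°  ·
  (1,4): δ = 86.13°  ·
  (1,5): δ = 35.62°  ✓
  (1,6): δ = 46.29°  ✓
  (2,3): δ = 151.84°  ·
  (2,4): δ = 115.26°  ·
  (2,5): δ = 64.75°  ·
  (2,6): δ = 17.16°  ✓
  (3,4): δ = 143.43°  ·
  (3,5): δ = 92.91°  ·
  (3,6): δ = 11.01°  ✓
  (4,5): δ = 129.49°  ·
  (4,6): δ = 47.58°  ✓
  (5,6): δ = 98.09°  ·
antipodal pairs: 7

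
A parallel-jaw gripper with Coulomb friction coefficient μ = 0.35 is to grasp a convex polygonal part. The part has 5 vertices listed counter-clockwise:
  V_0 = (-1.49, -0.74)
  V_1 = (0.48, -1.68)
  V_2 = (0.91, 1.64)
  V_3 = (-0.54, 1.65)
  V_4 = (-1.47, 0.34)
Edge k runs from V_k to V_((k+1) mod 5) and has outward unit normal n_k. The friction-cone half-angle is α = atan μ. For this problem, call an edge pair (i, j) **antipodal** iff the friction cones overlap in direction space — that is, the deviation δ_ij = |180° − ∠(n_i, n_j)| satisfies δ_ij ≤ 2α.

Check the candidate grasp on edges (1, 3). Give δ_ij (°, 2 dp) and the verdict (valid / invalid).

α = atan 0.35 = 19.29°;  2α = 38.58°
edge 1: e_1 = (+0.43, +3.32);  n_1 = (+0.9917, -0.1284)
edge 3: e_3 = (-0.93, -1.31);  n_3 = (-0.8154, +0.5789)
∠(n_1, n_3) = 152.01°
δ = |180° − 152.01°| = 27.99°
27.99° ≤ 2α = 38.58°  →  valid

δ = 27.99°, valid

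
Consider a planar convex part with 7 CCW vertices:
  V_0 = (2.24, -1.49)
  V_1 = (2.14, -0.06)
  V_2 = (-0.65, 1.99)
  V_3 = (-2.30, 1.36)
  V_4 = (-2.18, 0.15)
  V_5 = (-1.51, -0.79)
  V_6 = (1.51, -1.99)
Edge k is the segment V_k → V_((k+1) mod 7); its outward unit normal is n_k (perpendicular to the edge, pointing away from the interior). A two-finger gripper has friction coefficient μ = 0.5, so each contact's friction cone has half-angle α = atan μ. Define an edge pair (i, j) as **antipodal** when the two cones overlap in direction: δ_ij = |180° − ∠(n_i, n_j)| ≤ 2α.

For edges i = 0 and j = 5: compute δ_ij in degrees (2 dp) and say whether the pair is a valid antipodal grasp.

α = atan 0.5 = 26.57°;  2α = 53.13°
edge 0: e_0 = (-0.10, +1.43);  n_0 = (+0.9976, +0.0698)
edge 5: e_5 = (+3.02, -1.20);  n_5 = (-0.3693, -0.9293)
∠(n_0, n_5) = 115.67°
δ = |180° − 115.67°| = 64.33°
64.33° > 2α = 53.13°  →  invalid

δ = 64.33°, invalid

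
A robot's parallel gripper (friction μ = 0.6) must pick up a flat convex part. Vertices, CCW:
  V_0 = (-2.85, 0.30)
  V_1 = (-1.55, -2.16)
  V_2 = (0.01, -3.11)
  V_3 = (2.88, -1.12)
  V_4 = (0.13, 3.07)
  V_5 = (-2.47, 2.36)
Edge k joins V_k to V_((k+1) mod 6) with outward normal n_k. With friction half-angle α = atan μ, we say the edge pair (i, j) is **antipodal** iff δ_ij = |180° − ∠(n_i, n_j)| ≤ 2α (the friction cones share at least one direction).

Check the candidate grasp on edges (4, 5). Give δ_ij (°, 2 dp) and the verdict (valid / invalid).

α = atan 0.6 = 30.96°;  2α = 61.93°
edge 4: e_4 = (-2.60, -0.71);  n_4 = (-0.2634, +0.9647)
edge 5: e_5 = (-0.38, -2.06);  n_5 = (-0.9834, +0.1814)
∠(n_4, n_5) = 64.27°
δ = |180° − 64.27°| = 115.73°
115.73° > 2α = 61.93°  →  invalid

δ = 115.73°, invalid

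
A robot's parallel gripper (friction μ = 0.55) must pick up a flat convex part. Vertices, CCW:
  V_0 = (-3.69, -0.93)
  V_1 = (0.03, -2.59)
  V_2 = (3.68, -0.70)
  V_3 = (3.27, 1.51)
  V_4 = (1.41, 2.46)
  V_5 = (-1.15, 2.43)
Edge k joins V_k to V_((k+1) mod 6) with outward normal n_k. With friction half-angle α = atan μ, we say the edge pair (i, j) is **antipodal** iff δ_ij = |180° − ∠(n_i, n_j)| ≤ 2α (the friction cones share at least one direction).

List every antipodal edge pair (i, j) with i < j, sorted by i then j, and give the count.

count = 7; pairs: (0,2), (0,3), (0,4), (1,3), (1,4), (1,5), (2,5)

α = atan 0.55 = 28.81°;  2α = 57.62°
n_0 = (-0.4075, -0.9132)
n_1 = (+0.4598, -0.8880)
n_2 = (+0.9832, +0.1824)
n_3 = (+0.4549, +0.8906)
n_4 = (-0.0117, +0.9999)
n_5 = (-0.7977, +0.6030)
  (0,1): δ = 128.58°  ·
  (0,2): δ = 55.44°  ✓
  (0,3): δ = 3.01°  ✓
  (0,4): δ = 24.72°  ✓
  (0,5): δ = 76.96°  ·
  (1,2): δ = 106.87°  ·
  (1,3): δ = 54.43°  ✓
  (1,4): δ = 26.70°  ✓
  (1,5): δ = 25.54°  ✓
  (2,3): δ = 127.57°  ·
  (2,4): δ = 99.84°  ·
  (2,5): δ = 47.60°  ✓
  (3,4): δ = 152.27°  ·
  (3,5): δ = 100.03°  ·
  (4,5): δ = 127.76°  ·
antipodal pairs: 7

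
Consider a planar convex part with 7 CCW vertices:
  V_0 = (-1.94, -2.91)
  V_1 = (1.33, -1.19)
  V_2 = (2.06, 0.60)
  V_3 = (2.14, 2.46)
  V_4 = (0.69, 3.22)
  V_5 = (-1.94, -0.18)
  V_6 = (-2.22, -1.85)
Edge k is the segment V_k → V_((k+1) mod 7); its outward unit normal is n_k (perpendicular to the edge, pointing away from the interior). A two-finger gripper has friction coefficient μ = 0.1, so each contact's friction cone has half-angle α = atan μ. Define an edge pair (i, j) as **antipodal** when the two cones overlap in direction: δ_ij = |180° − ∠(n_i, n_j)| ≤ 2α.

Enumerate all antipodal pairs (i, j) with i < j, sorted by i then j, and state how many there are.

α = atan 0.1 = 5.71°;  2α = 11.42°
n_0 = (+0.4655, -0.8850)
n_1 = (+0.9260, -0.3776)
n_2 = (+0.9991, -0.0430)
n_3 = (+0.4642, +0.8857)
n_4 = (-0.7910, +0.6118)
n_5 = (-0.9862, +0.1654)
n_6 = (-0.9668, -0.2554)
  (0,1): δ = 139.93°  ·
  (0,2): δ = 120.21°  ·
  (0,3): δ = 55.40°  ·
  (0,4): δ = 24.53°  ·
  (0,5): δ = 52.74°  ·
  (0,6): δ = 77.05°  ·
  (1,2): δ = 160.28°  ·
  (1,3): δ = 95.47°  ·
  (1,4): δ = 15.54°  ·
  (1,5): δ = 12.67°  ·
  (1,6): δ = 36.98°  ·
  (2,3): δ = 115.20°  ·
  (2,4): δ = 35.26°  ·
  (2,5): δ = 7.06°  ✓
  (2,6): δ = 17.26°  ·
  (3,4): δ = 100.06°  ·
  (3,5): δ = 71.86°  ·
  (3,6): δ = 47.54°  ·
  (4,5): δ = 151.79°  ·
  (4,6): δ = 127.48°  ·
  (5,6): δ = 155.69°  ·
antipodal pairs: 1

count = 1; pairs: (2,5)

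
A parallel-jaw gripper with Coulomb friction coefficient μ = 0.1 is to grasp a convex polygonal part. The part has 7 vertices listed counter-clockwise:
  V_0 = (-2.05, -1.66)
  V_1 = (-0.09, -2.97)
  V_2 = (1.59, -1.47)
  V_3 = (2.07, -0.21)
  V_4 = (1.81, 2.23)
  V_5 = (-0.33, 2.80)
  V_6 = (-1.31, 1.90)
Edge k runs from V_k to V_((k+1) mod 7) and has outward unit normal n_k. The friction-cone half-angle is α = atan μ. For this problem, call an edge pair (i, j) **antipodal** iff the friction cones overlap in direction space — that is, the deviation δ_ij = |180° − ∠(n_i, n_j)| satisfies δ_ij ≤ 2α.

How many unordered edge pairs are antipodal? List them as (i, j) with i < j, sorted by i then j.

count = 2; pairs: (1,5), (2,6)

α = atan 0.1 = 5.71°;  2α = 11.42°
n_0 = (-0.5557, -0.8314)
n_1 = (+0.6660, -0.7459)
n_2 = (+0.9345, -0.3560)
n_3 = (+0.9944, +0.1060)
n_4 = (+0.2574, +0.9663)
n_5 = (-0.6764, +0.7365)
n_6 = (-0.9791, +0.2035)
  (0,1): δ = 104.48°  ·
  (0,2): δ = 77.10°  ·
  (0,3): δ = 50.16°  ·
  (0,4): δ = 18.84°  ·
  (0,5): δ = 76.32°  ·
  (0,6): δ = 112.01°  ·
  (1,2): δ = 152.61°  ·
  (1,3): δ = 125.68°  ·
  (1,4): δ = 56.68°  ·
  (1,5): δ = 0.80°  ✓
  (1,6): δ = 36.50°  ·
  (2,3): δ = 153.06°  ·
  (2,4): δ = 84.06°  ·
  (2,5): δ = 26.58°  ·
  (2,6): δ = 9.11°  ✓
  (3,4): δ = 111.00°  ·
  (3,5): δ = 53.52°  ·
  (3,6): δ = 17.82°  ·
  (4,5): δ = 122.52°  ·
  (4,6): δ = 86.83°  ·
  (5,6): δ = 144.31°  ·
antipodal pairs: 2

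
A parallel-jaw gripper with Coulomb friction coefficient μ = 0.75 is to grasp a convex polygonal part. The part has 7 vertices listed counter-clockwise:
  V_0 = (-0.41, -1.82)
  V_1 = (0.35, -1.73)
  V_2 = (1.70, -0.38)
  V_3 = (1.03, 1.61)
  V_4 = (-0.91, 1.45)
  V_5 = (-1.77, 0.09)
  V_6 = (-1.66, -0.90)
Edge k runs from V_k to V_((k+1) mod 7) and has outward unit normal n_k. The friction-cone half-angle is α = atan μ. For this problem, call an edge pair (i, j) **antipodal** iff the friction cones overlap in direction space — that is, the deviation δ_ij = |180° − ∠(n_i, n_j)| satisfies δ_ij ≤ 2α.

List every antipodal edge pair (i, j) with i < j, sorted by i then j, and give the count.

α = atan 0.75 = 36.87°;  2α = 73.74°
n_0 = (+0.1176, -0.9931)
n_1 = (+0.7071, -0.7071)
n_2 = (+0.9477, +0.3191)
n_3 = (-0.0822, +0.9966)
n_4 = (-0.8452, +0.5345)
n_5 = (-0.9939, -0.1104)
n_6 = (-0.5928, -0.8054)
  (0,1): δ = 141.75°  ·
  (0,2): δ = 78.15°  ·
  (0,3): δ = 2.04°  ✓
  (0,4): δ = 50.94°  ✓
  (0,5): δ = 89.59°  ·
  (0,6): δ = 136.89°  ·
  (1,2): δ = 116.39°  ·
  (1,3): δ = 40.29°  ✓
  (1,4): δ = 12.69°  ✓
  (1,5): δ = 51.34°  ✓
  (1,6): δ = 98.65°  ·
  (2,3): δ = 103.89°  ·
  (2,4): δ = 50.91°  ✓
  (2,5): δ = 12.27°  ✓
  (2,6): δ = 35.04°  ✓
  (3,4): δ = 127.02°  ·
  (3,5): δ = 88.37°  ·
  (3,6): δ = 41.07°  ✓
  (4,5): δ = 141.35°  ·
  (4,6): δ = 94.05°  ·
  (5,6): δ = 132.69°  ·
antipodal pairs: 9

count = 9; pairs: (0,3), (0,4), (1,3), (1,4), (1,5), (2,4), (2,5), (2,6), (3,6)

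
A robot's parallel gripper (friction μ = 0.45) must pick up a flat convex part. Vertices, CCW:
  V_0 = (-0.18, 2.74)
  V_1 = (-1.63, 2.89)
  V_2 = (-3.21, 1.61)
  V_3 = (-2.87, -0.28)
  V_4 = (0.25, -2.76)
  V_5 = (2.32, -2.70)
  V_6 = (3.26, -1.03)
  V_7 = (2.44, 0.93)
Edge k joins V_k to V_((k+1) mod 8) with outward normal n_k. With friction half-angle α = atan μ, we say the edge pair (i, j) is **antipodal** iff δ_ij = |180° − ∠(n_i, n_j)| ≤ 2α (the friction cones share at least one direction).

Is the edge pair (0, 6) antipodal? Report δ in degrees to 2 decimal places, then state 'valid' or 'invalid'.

δ = 118.61°, invalid

α = atan 0.45 = 24.23°;  2α = 48.46°
edge 0: e_0 = (-1.45, +0.15);  n_0 = (+0.1029, +0.9947)
edge 6: e_6 = (-0.82, +1.96);  n_6 = (+0.9225, +0.3860)
∠(n_0, n_6) = 61.39°
δ = |180° − 61.39°| = 118.61°
118.61° > 2α = 48.46°  →  invalid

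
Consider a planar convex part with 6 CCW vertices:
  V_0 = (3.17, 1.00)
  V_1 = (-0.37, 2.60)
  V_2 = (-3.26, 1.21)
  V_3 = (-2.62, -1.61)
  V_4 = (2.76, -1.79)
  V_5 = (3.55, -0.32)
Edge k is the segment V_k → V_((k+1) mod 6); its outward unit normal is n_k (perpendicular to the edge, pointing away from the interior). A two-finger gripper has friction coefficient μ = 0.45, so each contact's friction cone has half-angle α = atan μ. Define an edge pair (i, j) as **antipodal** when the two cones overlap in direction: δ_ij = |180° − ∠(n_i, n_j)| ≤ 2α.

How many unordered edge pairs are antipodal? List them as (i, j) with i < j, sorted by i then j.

count = 5; pairs: (0,3), (1,3), (1,4), (2,4), (2,5)

α = atan 0.45 = 24.23°;  2α = 48.46°
n_0 = (+0.4119, +0.9112)
n_1 = (-0.4334, +0.9012)
n_2 = (-0.9752, -0.2213)
n_3 = (-0.0334, -0.9994)
n_4 = (+0.8809, -0.4734)
n_5 = (+0.9610, +0.2766)
  (0,1): δ = 129.99°  ·
  (0,2): δ = 52.89°  ·
  (0,3): δ = 22.41°  ✓
  (0,4): δ = 86.07°  ·
  (0,5): δ = 130.38°  ·
  (1,2): δ = 102.90°  ·
  (1,3): δ = 27.60°  ✓
  (1,4): δ = 36.06°  ✓
  (1,5): δ = 80.37°  ·
  (2,3): δ = 104.70°  ·
  (2,4): δ = 41.04°  ✓
  (2,5): δ = 3.27°  ✓
  (3,4): δ = 116.34°  ·
  (3,5): δ = 72.02°  ·
  (4,5): δ = 135.69°  ·
antipodal pairs: 5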